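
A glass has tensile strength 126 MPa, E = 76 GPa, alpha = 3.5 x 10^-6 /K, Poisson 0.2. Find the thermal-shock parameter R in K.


Thermal shock resistance: R = sigma * (1 - nu) / (E * alpha)
  Numerator = 126 * (1 - 0.2) = 100.8
  Denominator = 76 * 1000 * (3.5 x 10^-6) = 0.266
  R = 100.8 / 0.266 = 378.9 K

378.9 K


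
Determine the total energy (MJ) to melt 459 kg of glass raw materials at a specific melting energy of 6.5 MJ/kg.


Total energy = mass * specific energy
  E = 459 * 6.5 = 2983.5 MJ

2983.5 MJ


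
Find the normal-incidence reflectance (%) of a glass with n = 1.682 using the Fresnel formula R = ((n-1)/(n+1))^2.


Fresnel reflectance at normal incidence:
  R = ((n - 1)/(n + 1))^2
  (n - 1)/(n + 1) = (1.682 - 1)/(1.682 + 1) = 0.254288
  R = 0.254288^2 = 0.0646624
  R(%) = 0.0646624 * 100 = 6.466%

6.466%


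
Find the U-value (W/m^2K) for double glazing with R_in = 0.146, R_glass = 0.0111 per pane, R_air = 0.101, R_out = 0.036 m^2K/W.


Total thermal resistance (series):
  R_total = R_in + R_glass + R_air + R_glass + R_out
  R_total = 0.146 + 0.0111 + 0.101 + 0.0111 + 0.036 = 0.3052 m^2K/W
U-value = 1 / R_total = 1 / 0.3052 = 3.277 W/m^2K

3.277 W/m^2K


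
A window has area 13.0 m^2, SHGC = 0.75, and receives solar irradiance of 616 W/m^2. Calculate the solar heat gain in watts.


Solar heat gain: Q = Area * SHGC * Irradiance
  Q = 13.0 * 0.75 * 616 = 6006 W

6006 W


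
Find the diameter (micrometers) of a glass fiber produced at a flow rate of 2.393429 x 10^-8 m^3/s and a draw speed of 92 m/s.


Cross-sectional area from continuity:
  A = Q / v = 2.393429 x 10^-8 / 92 = 2.601553 x 10^-10 m^2
Diameter from circular cross-section:
  d = sqrt(4A / pi) * 10^6 (m -> um)
  d = sqrt(4 * 2.601553 x 10^-10 / pi) * 10^6 = 18.2 um

18.2 um


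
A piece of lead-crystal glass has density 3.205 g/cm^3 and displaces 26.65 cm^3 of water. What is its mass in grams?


Rearrange rho = m / V:
  m = rho * V
  m = 3.205 * 26.65 = 85.413 g

85.413 g


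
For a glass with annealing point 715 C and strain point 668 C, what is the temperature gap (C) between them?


Gap = T_anneal - T_strain:
  gap = 715 - 668 = 47 C

47 C


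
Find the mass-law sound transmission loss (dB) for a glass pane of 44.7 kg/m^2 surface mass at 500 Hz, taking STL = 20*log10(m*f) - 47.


Mass law: STL = 20 * log10(m * f) - 47
  m * f = 44.7 * 500 = 22350
  log10(22350) = 4.34928
  STL = 20 * 4.34928 - 47 = 86.9856 - 47 = 40.0 dB

40.0 dB


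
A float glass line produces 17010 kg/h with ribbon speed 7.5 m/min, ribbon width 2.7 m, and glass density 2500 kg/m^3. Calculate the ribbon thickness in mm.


Ribbon cross-section from mass balance:
  Volume rate = throughput / density = 17010 / 2500 = 6.804 m^3/h
  thickness = volume rate / (speed * 60 * width), i.e.
  thickness = throughput / (60 * speed * width * density) * 1000
  thickness = 17010 / (60 * 7.5 * 2.7 * 2500) * 1000 = 5.6 mm

5.6 mm


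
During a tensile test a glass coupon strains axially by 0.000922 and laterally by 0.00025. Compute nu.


Poisson's ratio: nu = lateral strain / axial strain
  nu = 0.00025 / 0.000922 = 0.2711

0.2711


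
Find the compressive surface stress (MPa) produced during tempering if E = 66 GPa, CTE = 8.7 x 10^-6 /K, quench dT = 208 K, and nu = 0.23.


Tempering stress: sigma = E * alpha * dT / (1 - nu)
  E (MPa) = 66 * 1000 = 66000
  Numerator = 66000 * (8.7 x 10^-6) * 208 = 119.4336
  Denominator = 1 - 0.23 = 0.77
  sigma = 119.4336 / 0.77 = 155.1 MPa

155.1 MPa


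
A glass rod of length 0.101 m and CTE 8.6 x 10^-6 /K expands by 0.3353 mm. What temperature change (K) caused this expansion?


Rearrange dL = alpha * L0 * dT for dT:
  dT = dL / (alpha * L0)
  dL (m) = 0.3353 / 1000 = 0.0003353
  dT = 0.0003353 / ((8.6 x 10^-6) * 0.101) = 386.0 K

386.0 K


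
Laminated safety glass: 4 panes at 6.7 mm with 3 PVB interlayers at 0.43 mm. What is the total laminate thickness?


Total thickness = glass contribution + PVB contribution
  Glass: 4 * 6.7 = 26.8 mm
  PVB: 3 * 0.43 = 1.29 mm
  Total = 26.8 + 1.29 = 28.09 mm

28.09 mm


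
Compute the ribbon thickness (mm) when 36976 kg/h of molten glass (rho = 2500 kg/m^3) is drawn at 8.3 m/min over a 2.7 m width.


Ribbon cross-section from mass balance:
  Volume rate = throughput / density = 36976 / 2500 = 14.7904 m^3/h
  thickness = volume rate / (speed * 60 * width), i.e.
  thickness = throughput / (60 * speed * width * density) * 1000
  thickness = 36976 / (60 * 8.3 * 2.7 * 2500) * 1000 = 11.0 mm

11.0 mm


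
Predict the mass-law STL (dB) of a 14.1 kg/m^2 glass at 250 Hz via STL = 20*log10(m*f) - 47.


Mass law: STL = 20 * log10(m * f) - 47
  m * f = 14.1 * 250 = 3525
  log10(3525) = 3.54716
  STL = 20 * 3.54716 - 47 = 70.9432 - 47 = 23.9 dB

23.9 dB


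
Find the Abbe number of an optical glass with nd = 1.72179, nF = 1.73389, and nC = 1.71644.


Abbe number formula: Vd = (nd - 1) / (nF - nC)
  nd - 1 = 1.72179 - 1 = 0.72179
  nF - nC = 1.73389 - 1.71644 = 0.01745
  Vd = 0.72179 / 0.01745 = 41.36

41.36


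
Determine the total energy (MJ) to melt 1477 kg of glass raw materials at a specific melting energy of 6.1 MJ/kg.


Total energy = mass * specific energy
  E = 1477 * 6.1 = 9009.7 MJ

9009.7 MJ


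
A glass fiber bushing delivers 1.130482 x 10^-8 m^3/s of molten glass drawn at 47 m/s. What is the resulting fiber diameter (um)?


Cross-sectional area from continuity:
  A = Q / v = 1.130482 x 10^-8 / 47 = 2.405281 x 10^-10 m^2
Diameter from circular cross-section:
  d = sqrt(4A / pi) * 10^6 (m -> um)
  d = sqrt(4 * 2.405281 x 10^-10 / pi) * 10^6 = 17.5 um

17.5 um


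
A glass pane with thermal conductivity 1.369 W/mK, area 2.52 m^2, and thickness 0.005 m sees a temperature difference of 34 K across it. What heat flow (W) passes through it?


Fourier's law: Q = k * A * dT / t
  Q = 1.369 * 2.52 * 34 / 0.005
  Q = 117.29592 / 0.005 = 23459.2 W

23459.2 W


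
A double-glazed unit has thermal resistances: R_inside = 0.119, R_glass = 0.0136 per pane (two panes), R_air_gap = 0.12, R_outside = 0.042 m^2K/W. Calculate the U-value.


Total thermal resistance (series):
  R_total = R_in + R_glass + R_air + R_glass + R_out
  R_total = 0.119 + 0.0136 + 0.12 + 0.0136 + 0.042 = 0.3082 m^2K/W
U-value = 1 / R_total = 1 / 0.3082 = 3.245 W/m^2K

3.245 W/m^2K


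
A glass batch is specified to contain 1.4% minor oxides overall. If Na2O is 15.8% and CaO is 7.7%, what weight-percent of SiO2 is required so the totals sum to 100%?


Known pieces sum to 100%:
  SiO2 = 100 - (others + Na2O + CaO)
  SiO2 = 100 - (1.4 + 15.8 + 7.7) = 75.1%

75.1%


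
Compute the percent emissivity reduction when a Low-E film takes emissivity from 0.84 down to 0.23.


Percentage reduction = (1 - coated/uncoated) * 100
  Ratio = 0.23 / 0.84 = 0.2738
  Reduction = (1 - 0.2738) * 100 = 72.6%

72.6%


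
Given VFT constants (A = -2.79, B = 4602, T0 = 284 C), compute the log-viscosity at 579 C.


VFT equation: log(eta) = A + B / (T - T0)
  T - T0 = 579 - 284 = 295
  B / (T - T0) = 4602 / 295 = 15.6
  log(eta) = -2.79 + 15.6 = 12.81

12.81


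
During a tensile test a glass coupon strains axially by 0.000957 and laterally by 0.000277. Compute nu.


Poisson's ratio: nu = lateral strain / axial strain
  nu = 0.000277 / 0.000957 = 0.2894

0.2894


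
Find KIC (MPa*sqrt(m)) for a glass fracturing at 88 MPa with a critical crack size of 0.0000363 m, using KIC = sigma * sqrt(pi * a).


Fracture toughness: KIC = sigma * sqrt(pi * a)
  pi * a = pi * 0.0000363 = 0.00011404
  sqrt(pi * a) = 0.010679
  KIC = 88 * 0.010679 = 0.94 MPa*sqrt(m)

0.94 MPa*sqrt(m)


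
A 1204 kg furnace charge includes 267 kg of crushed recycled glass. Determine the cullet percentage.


Cullet ratio = (cullet mass / total batch mass) * 100
  Ratio = 267 / 1204 * 100 = 22.18%

22.18%


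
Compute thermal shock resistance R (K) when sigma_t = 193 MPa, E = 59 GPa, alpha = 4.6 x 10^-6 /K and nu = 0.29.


Thermal shock resistance: R = sigma * (1 - nu) / (E * alpha)
  Numerator = 193 * (1 - 0.29) = 137.03
  Denominator = 59 * 1000 * (4.6 x 10^-6) = 0.2714
  R = 137.03 / 0.2714 = 504.9 K

504.9 K


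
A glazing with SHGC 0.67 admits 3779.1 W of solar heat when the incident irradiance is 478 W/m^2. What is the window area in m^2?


Rearrange Q = Area * SHGC * Irradiance:
  Area = Q / (SHGC * Irradiance)
  Area = 3779.1 / (0.67 * 478) = 11.8 m^2

11.8 m^2


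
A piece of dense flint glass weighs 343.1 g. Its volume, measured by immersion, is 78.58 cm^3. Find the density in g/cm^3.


Use the definition of density:
  rho = mass / volume
  rho = 343.1 / 78.58 = 4.366 g/cm^3

4.366 g/cm^3


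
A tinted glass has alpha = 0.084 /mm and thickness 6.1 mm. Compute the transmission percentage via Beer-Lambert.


Beer-Lambert law: T = exp(-alpha * thickness)
  exponent = -0.084 * 6.1 = -0.5124
  T = exp(-0.5124) = 0.5991
  Percentage = 0.5991 * 100 = 59.91%

59.91%


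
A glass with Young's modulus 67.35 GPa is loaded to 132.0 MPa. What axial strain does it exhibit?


Rearrange E = sigma / epsilon:
  epsilon = sigma / E
  E (MPa) = 67.35 * 1000 = 67350
  epsilon = 132.0 / 67350 = 0.00196

0.00196


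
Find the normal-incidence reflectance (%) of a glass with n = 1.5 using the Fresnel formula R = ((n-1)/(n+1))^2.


Fresnel reflectance at normal incidence:
  R = ((n - 1)/(n + 1))^2
  (n - 1)/(n + 1) = (1.5 - 1)/(1.5 + 1) = 0.2
  R = 0.2^2 = 0.04
  R(%) = 0.04 * 100 = 4.0%

4.0%


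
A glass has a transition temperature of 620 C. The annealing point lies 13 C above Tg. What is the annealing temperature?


The annealing temperature is Tg plus the offset:
  T_anneal = 620 + 13 = 633 C

633 C


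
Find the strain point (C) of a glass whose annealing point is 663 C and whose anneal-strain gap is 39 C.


Strain point = annealing point - difference:
  T_strain = 663 - 39 = 624 C

624 C


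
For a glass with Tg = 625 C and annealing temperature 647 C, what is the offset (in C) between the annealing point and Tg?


Offset = T_anneal - Tg:
  offset = 647 - 625 = 22 C

22 C


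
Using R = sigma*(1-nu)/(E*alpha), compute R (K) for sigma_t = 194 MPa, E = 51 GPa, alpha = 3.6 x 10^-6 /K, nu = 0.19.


Thermal shock resistance: R = sigma * (1 - nu) / (E * alpha)
  Numerator = 194 * (1 - 0.19) = 157.14
  Denominator = 51 * 1000 * (3.6 x 10^-6) = 0.1836
  R = 157.14 / 0.1836 = 855.9 K

855.9 K


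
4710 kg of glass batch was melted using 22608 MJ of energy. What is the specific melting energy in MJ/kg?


Rearrange E = m * s for s:
  s = E / m
  s = 22608 / 4710 = 4.8 MJ/kg

4.8 MJ/kg


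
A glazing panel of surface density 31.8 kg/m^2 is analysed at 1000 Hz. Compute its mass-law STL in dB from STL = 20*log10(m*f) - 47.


Mass law: STL = 20 * log10(m * f) - 47
  m * f = 31.8 * 1000 = 31800
  log10(31800) = 4.50243
  STL = 20 * 4.50243 - 47 = 90.0486 - 47 = 43.0 dB

43.0 dB


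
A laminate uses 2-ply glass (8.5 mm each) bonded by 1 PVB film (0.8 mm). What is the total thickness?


Total thickness = glass contribution + PVB contribution
  Glass: 2 * 8.5 = 17.0 mm
  PVB: 1 * 0.8 = 0.8 mm
  Total = 17.0 + 0.8 = 17.8 mm

17.8 mm


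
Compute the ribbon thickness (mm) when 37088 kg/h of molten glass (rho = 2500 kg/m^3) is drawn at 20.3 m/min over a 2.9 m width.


Ribbon cross-section from mass balance:
  Volume rate = throughput / density = 37088 / 2500 = 14.8352 m^3/h
  thickness = volume rate / (speed * 60 * width), i.e.
  thickness = throughput / (60 * speed * width * density) * 1000
  thickness = 37088 / (60 * 20.3 * 2.9 * 2500) * 1000 = 4.2 mm

4.2 mm


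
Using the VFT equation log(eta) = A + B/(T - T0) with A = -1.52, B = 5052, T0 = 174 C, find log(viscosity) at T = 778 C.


VFT equation: log(eta) = A + B / (T - T0)
  T - T0 = 778 - 174 = 604
  B / (T - T0) = 5052 / 604 = 8.364
  log(eta) = -1.52 + 8.364 = 6.844

6.844


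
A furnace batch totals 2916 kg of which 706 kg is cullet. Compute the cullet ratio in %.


Cullet ratio = (cullet mass / total batch mass) * 100
  Ratio = 706 / 2916 * 100 = 24.21%

24.21%


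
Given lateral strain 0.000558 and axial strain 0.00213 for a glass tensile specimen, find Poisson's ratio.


Poisson's ratio: nu = lateral strain / axial strain
  nu = 0.000558 / 0.00213 = 0.262

0.262


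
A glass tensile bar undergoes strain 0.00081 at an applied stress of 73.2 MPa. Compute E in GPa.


Young's modulus: E = stress / strain
  E = 73.2 MPa / 0.00081 = 90370.37 MPa
Convert to GPa: 90370.37 / 1000 = 90.37 GPa

90.37 GPa


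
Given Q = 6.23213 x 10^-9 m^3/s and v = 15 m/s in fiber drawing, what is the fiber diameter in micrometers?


Cross-sectional area from continuity:
  A = Q / v = 6.23213 x 10^-9 / 15 = 4.154753 x 10^-10 m^2
Diameter from circular cross-section:
  d = sqrt(4A / pi) * 10^6 (m -> um)
  d = sqrt(4 * 4.154753 x 10^-10 / pi) * 10^6 = 23.0 um

23.0 um


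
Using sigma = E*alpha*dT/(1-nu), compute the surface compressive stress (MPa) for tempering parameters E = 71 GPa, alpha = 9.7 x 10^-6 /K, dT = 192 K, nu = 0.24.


Tempering stress: sigma = E * alpha * dT / (1 - nu)
  E (MPa) = 71 * 1000 = 71000
  Numerator = 71000 * (9.7 x 10^-6) * 192 = 132.2304
  Denominator = 1 - 0.24 = 0.76
  sigma = 132.2304 / 0.76 = 174.0 MPa

174.0 MPa


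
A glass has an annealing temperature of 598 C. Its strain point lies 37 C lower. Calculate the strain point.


Strain point = annealing point - difference:
  T_strain = 598 - 37 = 561 C

561 C


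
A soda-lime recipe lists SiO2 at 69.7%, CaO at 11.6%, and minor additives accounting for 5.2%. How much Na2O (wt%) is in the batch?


Pieces sum to 100%:
  Na2O = 100 - (SiO2 + CaO + others)
  Na2O = 100 - (69.7 + 11.6 + 5.2) = 13.5%

13.5%


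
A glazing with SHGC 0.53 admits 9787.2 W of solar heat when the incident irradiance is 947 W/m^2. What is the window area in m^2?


Rearrange Q = Area * SHGC * Irradiance:
  Area = Q / (SHGC * Irradiance)
  Area = 9787.2 / (0.53 * 947) = 19.5 m^2

19.5 m^2


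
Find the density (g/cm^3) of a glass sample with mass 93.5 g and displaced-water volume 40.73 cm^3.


Use the definition of density:
  rho = mass / volume
  rho = 93.5 / 40.73 = 2.296 g/cm^3

2.296 g/cm^3


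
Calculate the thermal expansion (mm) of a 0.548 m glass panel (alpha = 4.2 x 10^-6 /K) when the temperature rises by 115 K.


Thermal expansion formula: dL = alpha * L0 * dT
  dL = (4.2 x 10^-6) * 0.548 * 115 = 0.00026468 m
Convert to mm: 0.00026468 * 1000 = 0.2647 mm

0.2647 mm


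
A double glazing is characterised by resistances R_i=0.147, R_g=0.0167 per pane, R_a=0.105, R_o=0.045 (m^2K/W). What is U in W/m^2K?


Total thermal resistance (series):
  R_total = R_in + R_glass + R_air + R_glass + R_out
  R_total = 0.147 + 0.0167 + 0.105 + 0.0167 + 0.045 = 0.3304 m^2K/W
U-value = 1 / R_total = 1 / 0.3304 = 3.027 W/m^2K

3.027 W/m^2K


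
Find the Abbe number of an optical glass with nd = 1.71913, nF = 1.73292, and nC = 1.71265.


Abbe number formula: Vd = (nd - 1) / (nF - nC)
  nd - 1 = 1.71913 - 1 = 0.71913
  nF - nC = 1.73292 - 1.71265 = 0.02027
  Vd = 0.71913 / 0.02027 = 35.48

35.48


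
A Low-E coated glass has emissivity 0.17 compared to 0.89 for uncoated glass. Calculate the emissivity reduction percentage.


Percentage reduction = (1 - coated/uncoated) * 100
  Ratio = 0.17 / 0.89 = 0.191
  Reduction = (1 - 0.191) * 100 = 80.9%

80.9%


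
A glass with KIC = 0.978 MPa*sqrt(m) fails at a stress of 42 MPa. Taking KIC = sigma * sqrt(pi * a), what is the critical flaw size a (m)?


Rearrange KIC = sigma * sqrt(pi * a):
  sqrt(pi * a) = KIC / sigma
  sqrt(pi * a) = 0.978 / 42 = 0.023286
  a = (KIC / sigma)^2 / pi
  a = 0.023286^2 / pi = 0.0001726 m

0.0001726 m


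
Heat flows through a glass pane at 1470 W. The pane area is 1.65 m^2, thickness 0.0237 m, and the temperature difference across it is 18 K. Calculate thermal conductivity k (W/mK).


Fourier's law rearranged: k = Q * t / (A * dT)
  Numerator = 1470 * 0.0237 = 34.839
  Denominator = 1.65 * 18 = 29.7
  k = 34.839 / 29.7 = 1.173 W/mK

1.173 W/mK


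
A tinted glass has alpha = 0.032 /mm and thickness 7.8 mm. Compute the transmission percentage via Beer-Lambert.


Beer-Lambert law: T = exp(-alpha * thickness)
  exponent = -0.032 * 7.8 = -0.2496
  T = exp(-0.2496) = 0.7791
  Percentage = 0.7791 * 100 = 77.91%

77.91%


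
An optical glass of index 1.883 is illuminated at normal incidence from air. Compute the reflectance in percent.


Fresnel reflectance at normal incidence:
  R = ((n - 1)/(n + 1))^2
  (n - 1)/(n + 1) = (1.883 - 1)/(1.883 + 1) = 0.306278
  R = 0.306278^2 = 0.0938062
  R(%) = 0.0938062 * 100 = 9.381%

9.381%


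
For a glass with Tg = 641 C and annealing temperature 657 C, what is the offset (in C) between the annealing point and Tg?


Offset = T_anneal - Tg:
  offset = 657 - 641 = 16 C

16 C


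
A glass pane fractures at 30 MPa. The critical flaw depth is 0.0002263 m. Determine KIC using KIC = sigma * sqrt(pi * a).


Fracture toughness: KIC = sigma * sqrt(pi * a)
  pi * a = pi * 0.0002263 = 0.000710942
  sqrt(pi * a) = 0.026663
  KIC = 30 * 0.026663 = 0.8 MPa*sqrt(m)

0.8 MPa*sqrt(m)


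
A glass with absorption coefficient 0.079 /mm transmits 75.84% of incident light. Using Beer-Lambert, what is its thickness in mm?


Rearrange T = exp(-alpha * thickness):
  thickness = -ln(T) / alpha
  T = 75.84/100 = 0.7584
  ln(T) = -0.27654
  -ln(T) = 0.27654
  thickness = 0.27654 / 0.079 = 3.5 mm

3.5 mm


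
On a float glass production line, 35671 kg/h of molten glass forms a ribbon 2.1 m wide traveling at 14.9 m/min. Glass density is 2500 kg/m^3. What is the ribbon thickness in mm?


Ribbon cross-section from mass balance:
  Volume rate = throughput / density = 35671 / 2500 = 14.2684 m^3/h
  thickness = volume rate / (speed * 60 * width), i.e.
  thickness = throughput / (60 * speed * width * density) * 1000
  thickness = 35671 / (60 * 14.9 * 2.1 * 2500) * 1000 = 7.6 mm

7.6 mm


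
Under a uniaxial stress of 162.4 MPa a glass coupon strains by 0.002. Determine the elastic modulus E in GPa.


Young's modulus: E = stress / strain
  E = 162.4 MPa / 0.002 = 81200 MPa
Convert to GPa: 81200 / 1000 = 81.2 GPa

81.2 GPa


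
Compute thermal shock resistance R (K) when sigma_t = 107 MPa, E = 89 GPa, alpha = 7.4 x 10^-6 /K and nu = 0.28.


Thermal shock resistance: R = sigma * (1 - nu) / (E * alpha)
  Numerator = 107 * (1 - 0.28) = 77.04
  Denominator = 89 * 1000 * (7.4 x 10^-6) = 0.6586
  R = 77.04 / 0.6586 = 117.0 K

117.0 K


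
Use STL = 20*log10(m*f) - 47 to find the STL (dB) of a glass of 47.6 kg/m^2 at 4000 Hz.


Mass law: STL = 20 * log10(m * f) - 47
  m * f = 47.6 * 4000 = 190400
  log10(190400) = 5.27967
  STL = 20 * 5.27967 - 47 = 105.5934 - 47 = 58.6 dB

58.6 dB


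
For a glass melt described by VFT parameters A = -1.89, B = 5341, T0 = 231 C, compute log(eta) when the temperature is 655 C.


VFT equation: log(eta) = A + B / (T - T0)
  T - T0 = 655 - 231 = 424
  B / (T - T0) = 5341 / 424 = 12.597
  log(eta) = -1.89 + 12.597 = 10.707

10.707


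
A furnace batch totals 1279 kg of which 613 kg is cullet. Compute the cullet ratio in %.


Cullet ratio = (cullet mass / total batch mass) * 100
  Ratio = 613 / 1279 * 100 = 47.93%

47.93%


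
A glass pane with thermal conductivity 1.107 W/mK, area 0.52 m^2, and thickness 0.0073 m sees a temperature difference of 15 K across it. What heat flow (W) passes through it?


Fourier's law: Q = k * A * dT / t
  Q = 1.107 * 0.52 * 15 / 0.0073
  Q = 8.6346 / 0.0073 = 1182.8 W

1182.8 W


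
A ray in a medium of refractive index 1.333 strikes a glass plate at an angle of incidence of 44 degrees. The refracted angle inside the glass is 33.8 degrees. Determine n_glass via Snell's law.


Apply Snell's law: n1 * sin(theta1) = n2 * sin(theta2)
  n2 = n1 * sin(theta1) / sin(theta2)
  sin(44) = 0.694658
  sin(33.8) = 0.556296
  n2 = 1.333 * 0.694658 / 0.556296 = 1.6645

1.6645


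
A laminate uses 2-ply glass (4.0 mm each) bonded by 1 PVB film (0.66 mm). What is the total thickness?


Total thickness = glass contribution + PVB contribution
  Glass: 2 * 4.0 = 8.0 mm
  PVB: 1 * 0.66 = 0.66 mm
  Total = 8.0 + 0.66 = 8.66 mm

8.66 mm


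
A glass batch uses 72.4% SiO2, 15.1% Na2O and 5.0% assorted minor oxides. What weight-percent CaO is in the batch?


Pieces sum to 100%:
  CaO = 100 - (SiO2 + Na2O + others)
  CaO = 100 - (72.4 + 15.1 + 5.0) = 7.5%

7.5%


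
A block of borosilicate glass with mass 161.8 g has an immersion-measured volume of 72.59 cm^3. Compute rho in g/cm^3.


Use the definition of density:
  rho = mass / volume
  rho = 161.8 / 72.59 = 2.229 g/cm^3

2.229 g/cm^3


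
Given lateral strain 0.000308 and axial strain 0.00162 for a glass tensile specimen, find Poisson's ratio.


Poisson's ratio: nu = lateral strain / axial strain
  nu = 0.000308 / 0.00162 = 0.1901

0.1901


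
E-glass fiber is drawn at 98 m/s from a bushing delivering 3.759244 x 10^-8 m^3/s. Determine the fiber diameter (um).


Cross-sectional area from continuity:
  A = Q / v = 3.759244 x 10^-8 / 98 = 3.835963 x 10^-10 m^2
Diameter from circular cross-section:
  d = sqrt(4A / pi) * 10^6 (m -> um)
  d = sqrt(4 * 3.835963 x 10^-10 / pi) * 10^6 = 22.1 um

22.1 um


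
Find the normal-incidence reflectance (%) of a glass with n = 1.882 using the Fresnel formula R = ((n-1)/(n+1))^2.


Fresnel reflectance at normal incidence:
  R = ((n - 1)/(n + 1))^2
  (n - 1)/(n + 1) = (1.882 - 1)/(1.882 + 1) = 0.306037
  R = 0.306037^2 = 0.0936586
  R(%) = 0.0936586 * 100 = 9.366%

9.366%


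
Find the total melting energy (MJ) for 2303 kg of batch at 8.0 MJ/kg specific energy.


Total energy = mass * specific energy
  E = 2303 * 8.0 = 18424 MJ

18424 MJ


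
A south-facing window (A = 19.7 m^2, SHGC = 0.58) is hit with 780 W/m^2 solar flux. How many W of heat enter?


Solar heat gain: Q = Area * SHGC * Irradiance
  Q = 19.7 * 0.58 * 780 = 8912.3 W

8912.3 W


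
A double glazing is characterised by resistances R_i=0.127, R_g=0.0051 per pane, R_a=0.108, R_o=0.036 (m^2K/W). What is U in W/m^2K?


Total thermal resistance (series):
  R_total = R_in + R_glass + R_air + R_glass + R_out
  R_total = 0.127 + 0.0051 + 0.108 + 0.0051 + 0.036 = 0.2812 m^2K/W
U-value = 1 / R_total = 1 / 0.2812 = 3.556 W/m^2K

3.556 W/m^2K


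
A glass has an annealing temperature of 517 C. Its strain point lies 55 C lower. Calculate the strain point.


Strain point = annealing point - difference:
  T_strain = 517 - 55 = 462 C

462 C


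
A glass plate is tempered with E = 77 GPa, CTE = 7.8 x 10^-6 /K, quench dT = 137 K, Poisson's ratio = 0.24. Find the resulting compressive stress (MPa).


Tempering stress: sigma = E * alpha * dT / (1 - nu)
  E (MPa) = 77 * 1000 = 77000
  Numerator = 77000 * (7.8 x 10^-6) * 137 = 82.2822
  Denominator = 1 - 0.24 = 0.76
  sigma = 82.2822 / 0.76 = 108.3 MPa

108.3 MPa


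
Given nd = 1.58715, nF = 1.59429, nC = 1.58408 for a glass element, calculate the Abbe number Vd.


Abbe number formula: Vd = (nd - 1) / (nF - nC)
  nd - 1 = 1.58715 - 1 = 0.58715
  nF - nC = 1.59429 - 1.58408 = 0.01021
  Vd = 0.58715 / 0.01021 = 57.51

57.51


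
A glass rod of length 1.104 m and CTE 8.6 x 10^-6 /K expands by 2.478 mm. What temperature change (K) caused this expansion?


Rearrange dL = alpha * L0 * dT for dT:
  dT = dL / (alpha * L0)
  dL (m) = 2.478 / 1000 = 0.002478
  dT = 0.002478 / ((8.6 x 10^-6) * 1.104) = 261.0 K

261.0 K


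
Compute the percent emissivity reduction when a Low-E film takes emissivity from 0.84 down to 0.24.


Percentage reduction = (1 - coated/uncoated) * 100
  Ratio = 0.24 / 0.84 = 0.2857
  Reduction = (1 - 0.2857) * 100 = 71.4%

71.4%


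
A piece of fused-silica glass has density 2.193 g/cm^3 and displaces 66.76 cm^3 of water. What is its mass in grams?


Rearrange rho = m / V:
  m = rho * V
  m = 2.193 * 66.76 = 146.405 g

146.405 g


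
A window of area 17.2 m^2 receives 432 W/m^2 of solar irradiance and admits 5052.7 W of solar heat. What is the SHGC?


Rearrange Q = Area * SHGC * Irradiance:
  SHGC = Q / (Area * Irradiance)
  SHGC = 5052.7 / (17.2 * 432) = 0.68

0.68


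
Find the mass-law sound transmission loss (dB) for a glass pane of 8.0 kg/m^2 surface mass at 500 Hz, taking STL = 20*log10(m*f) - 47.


Mass law: STL = 20 * log10(m * f) - 47
  m * f = 8.0 * 500 = 4000
  log10(4000) = 3.60206
  STL = 20 * 3.60206 - 47 = 72.0412 - 47 = 25.0 dB

25.0 dB


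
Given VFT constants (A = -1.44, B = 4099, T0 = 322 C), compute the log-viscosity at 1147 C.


VFT equation: log(eta) = A + B / (T - T0)
  T - T0 = 1147 - 322 = 825
  B / (T - T0) = 4099 / 825 = 4.968
  log(eta) = -1.44 + 4.968 = 3.528

3.528


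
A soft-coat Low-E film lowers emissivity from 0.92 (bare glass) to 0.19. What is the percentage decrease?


Percentage reduction = (1 - coated/uncoated) * 100
  Ratio = 0.19 / 0.92 = 0.2065
  Reduction = (1 - 0.2065) * 100 = 79.3%

79.3%


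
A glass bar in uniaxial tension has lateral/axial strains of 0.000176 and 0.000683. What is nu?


Poisson's ratio: nu = lateral strain / axial strain
  nu = 0.000176 / 0.000683 = 0.2577

0.2577


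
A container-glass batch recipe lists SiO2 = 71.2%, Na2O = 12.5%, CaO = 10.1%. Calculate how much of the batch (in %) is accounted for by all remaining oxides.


Sum the three major oxides:
  SiO2 + Na2O + CaO = 71.2 + 12.5 + 10.1 = 93.8%
Subtract from 100%:
  Others = 100 - 93.8 = 6.2%

6.2%


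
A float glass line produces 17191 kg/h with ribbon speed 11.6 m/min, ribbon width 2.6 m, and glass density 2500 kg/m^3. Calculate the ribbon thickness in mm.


Ribbon cross-section from mass balance:
  Volume rate = throughput / density = 17191 / 2500 = 6.8764 m^3/h
  thickness = volume rate / (speed * 60 * width), i.e.
  thickness = throughput / (60 * speed * width * density) * 1000
  thickness = 17191 / (60 * 11.6 * 2.6 * 2500) * 1000 = 3.8 mm

3.8 mm


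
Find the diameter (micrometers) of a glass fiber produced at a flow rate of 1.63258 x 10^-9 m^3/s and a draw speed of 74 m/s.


Cross-sectional area from continuity:
  A = Q / v = 1.63258 x 10^-9 / 74 = 2.206189 x 10^-11 m^2
Diameter from circular cross-section:
  d = sqrt(4A / pi) * 10^6 (m -> um)
  d = sqrt(4 * 2.206189 x 10^-11 / pi) * 10^6 = 5.3 um

5.3 um


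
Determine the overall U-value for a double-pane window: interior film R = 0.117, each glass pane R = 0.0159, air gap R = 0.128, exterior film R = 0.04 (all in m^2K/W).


Total thermal resistance (series):
  R_total = R_in + R_glass + R_air + R_glass + R_out
  R_total = 0.117 + 0.0159 + 0.128 + 0.0159 + 0.04 = 0.3168 m^2K/W
U-value = 1 / R_total = 1 / 0.3168 = 3.157 W/m^2K

3.157 W/m^2K


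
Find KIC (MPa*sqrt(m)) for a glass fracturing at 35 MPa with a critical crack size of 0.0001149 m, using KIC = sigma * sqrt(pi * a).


Fracture toughness: KIC = sigma * sqrt(pi * a)
  pi * a = pi * 0.0001149 = 0.000360969
  sqrt(pi * a) = 0.018999
  KIC = 35 * 0.018999 = 0.665 MPa*sqrt(m)

0.665 MPa*sqrt(m)


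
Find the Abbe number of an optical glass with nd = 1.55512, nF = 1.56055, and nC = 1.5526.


Abbe number formula: Vd = (nd - 1) / (nF - nC)
  nd - 1 = 1.55512 - 1 = 0.55512
  nF - nC = 1.56055 - 1.5526 = 0.00795
  Vd = 0.55512 / 0.00795 = 69.83

69.83


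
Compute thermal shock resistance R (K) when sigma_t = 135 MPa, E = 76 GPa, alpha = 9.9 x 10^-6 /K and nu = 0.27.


Thermal shock resistance: R = sigma * (1 - nu) / (E * alpha)
  Numerator = 135 * (1 - 0.27) = 98.55
  Denominator = 76 * 1000 * (9.9 x 10^-6) = 0.7524
  R = 98.55 / 0.7524 = 131.0 K

131.0 K


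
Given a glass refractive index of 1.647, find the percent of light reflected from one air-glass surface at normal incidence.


Fresnel reflectance at normal incidence:
  R = ((n - 1)/(n + 1))^2
  (n - 1)/(n + 1) = (1.647 - 1)/(1.647 + 1) = 0.244428
  R = 0.244428^2 = 0.059745
  R(%) = 0.059745 * 100 = 5.974%

5.974%


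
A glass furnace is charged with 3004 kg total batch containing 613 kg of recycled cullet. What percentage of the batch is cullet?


Cullet ratio = (cullet mass / total batch mass) * 100
  Ratio = 613 / 3004 * 100 = 20.41%

20.41%


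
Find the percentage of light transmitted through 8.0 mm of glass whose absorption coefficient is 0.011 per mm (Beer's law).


Beer-Lambert law: T = exp(-alpha * thickness)
  exponent = -0.011 * 8.0 = -0.088
  T = exp(-0.088) = 0.9158
  Percentage = 0.9158 * 100 = 91.58%

91.58%


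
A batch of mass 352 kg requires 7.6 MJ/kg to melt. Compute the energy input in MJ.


Total energy = mass * specific energy
  E = 352 * 7.6 = 2675.2 MJ

2675.2 MJ


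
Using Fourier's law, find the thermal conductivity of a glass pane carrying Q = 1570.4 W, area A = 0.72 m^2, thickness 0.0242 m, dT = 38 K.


Fourier's law rearranged: k = Q * t / (A * dT)
  Numerator = 1570.4 * 0.0242 = 38.00368
  Denominator = 0.72 * 38 = 27.36
  k = 38.00368 / 27.36 = 1.389 W/mK

1.389 W/mK


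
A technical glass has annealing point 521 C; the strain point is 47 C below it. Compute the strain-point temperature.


Strain point = annealing point - difference:
  T_strain = 521 - 47 = 474 C

474 C


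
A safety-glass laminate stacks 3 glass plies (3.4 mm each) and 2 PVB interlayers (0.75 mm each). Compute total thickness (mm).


Total thickness = glass contribution + PVB contribution
  Glass: 3 * 3.4 = 10.2 mm
  PVB: 2 * 0.75 = 1.5 mm
  Total = 10.2 + 1.5 = 11.7 mm

11.7 mm


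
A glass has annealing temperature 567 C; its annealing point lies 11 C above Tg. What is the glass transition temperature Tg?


Rearrange T_anneal = Tg + offset for Tg:
  Tg = T_anneal - offset = 567 - 11 = 556 C

556 C


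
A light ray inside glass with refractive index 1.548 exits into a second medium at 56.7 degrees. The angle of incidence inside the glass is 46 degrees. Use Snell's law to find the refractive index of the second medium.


Apply Snell's law: n1 * sin(theta1) = n2 * sin(theta2)
  n2 = n1 * sin(theta1) / sin(theta2)
  sin(46) = 0.71934
  sin(56.7) = 0.835807
  n2 = 1.548 * 0.71934 / 0.835807 = 1.3323

1.3323


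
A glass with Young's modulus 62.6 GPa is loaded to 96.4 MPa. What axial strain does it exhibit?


Rearrange E = sigma / epsilon:
  epsilon = sigma / E
  E (MPa) = 62.6 * 1000 = 62600
  epsilon = 96.4 / 62600 = 0.00154

0.00154


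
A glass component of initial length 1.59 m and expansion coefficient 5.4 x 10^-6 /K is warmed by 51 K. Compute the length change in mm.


Thermal expansion formula: dL = alpha * L0 * dT
  dL = (5.4 x 10^-6) * 1.59 * 51 = 0.00043789 m
Convert to mm: 0.00043789 * 1000 = 0.4379 mm

0.4379 mm


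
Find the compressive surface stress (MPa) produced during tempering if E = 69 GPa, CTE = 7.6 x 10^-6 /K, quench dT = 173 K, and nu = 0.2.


Tempering stress: sigma = E * alpha * dT / (1 - nu)
  E (MPa) = 69 * 1000 = 69000
  Numerator = 69000 * (7.6 x 10^-6) * 173 = 90.7212
  Denominator = 1 - 0.2 = 0.8
  sigma = 90.7212 / 0.8 = 113.4 MPa

113.4 MPa


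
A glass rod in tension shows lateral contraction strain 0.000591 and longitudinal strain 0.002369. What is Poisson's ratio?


Poisson's ratio: nu = lateral strain / axial strain
  nu = 0.000591 / 0.002369 = 0.2495

0.2495


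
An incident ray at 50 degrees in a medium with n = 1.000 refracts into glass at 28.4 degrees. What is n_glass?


Apply Snell's law: n1 * sin(theta1) = n2 * sin(theta2)
  n2 = n1 * sin(theta1) / sin(theta2)
  sin(50) = 0.766044
  sin(28.4) = 0.475624
  n2 = 1.000 * 0.766044 / 0.475624 = 1.6106

1.6106


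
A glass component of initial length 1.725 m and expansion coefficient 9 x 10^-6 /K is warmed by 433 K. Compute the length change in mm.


Thermal expansion formula: dL = alpha * L0 * dT
  dL = (9 x 10^-6) * 1.725 * 433 = 0.00672233 m
Convert to mm: 0.00672233 * 1000 = 6.7223 mm

6.7223 mm


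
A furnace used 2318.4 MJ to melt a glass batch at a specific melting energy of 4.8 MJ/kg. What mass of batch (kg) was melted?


Rearrange E = m * s for m:
  m = E / s
  m = 2318.4 / 4.8 = 483.0 kg

483.0 kg


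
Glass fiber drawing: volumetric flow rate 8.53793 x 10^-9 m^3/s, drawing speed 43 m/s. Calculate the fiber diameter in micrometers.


Cross-sectional area from continuity:
  A = Q / v = 8.53793 x 10^-9 / 43 = 1.985565 x 10^-10 m^2
Diameter from circular cross-section:
  d = sqrt(4A / pi) * 10^6 (m -> um)
  d = sqrt(4 * 1.985565 x 10^-10 / pi) * 10^6 = 15.9 um

15.9 um


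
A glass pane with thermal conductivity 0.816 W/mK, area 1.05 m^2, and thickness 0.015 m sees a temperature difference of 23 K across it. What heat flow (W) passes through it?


Fourier's law: Q = k * A * dT / t
  Q = 0.816 * 1.05 * 23 / 0.015
  Q = 19.7064 / 0.015 = 1313.8 W

1313.8 W


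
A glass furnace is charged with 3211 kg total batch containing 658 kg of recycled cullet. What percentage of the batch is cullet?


Cullet ratio = (cullet mass / total batch mass) * 100
  Ratio = 658 / 3211 * 100 = 20.49%

20.49%


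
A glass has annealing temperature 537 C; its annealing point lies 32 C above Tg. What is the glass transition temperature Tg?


Rearrange T_anneal = Tg + offset for Tg:
  Tg = T_anneal - offset = 537 - 32 = 505 C

505 C


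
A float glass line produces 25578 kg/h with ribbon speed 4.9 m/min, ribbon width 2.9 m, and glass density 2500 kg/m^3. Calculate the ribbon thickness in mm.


Ribbon cross-section from mass balance:
  Volume rate = throughput / density = 25578 / 2500 = 10.2312 m^3/h
  thickness = volume rate / (speed * 60 * width), i.e.
  thickness = throughput / (60 * speed * width * density) * 1000
  thickness = 25578 / (60 * 4.9 * 2.9 * 2500) * 1000 = 12.0 mm

12.0 mm


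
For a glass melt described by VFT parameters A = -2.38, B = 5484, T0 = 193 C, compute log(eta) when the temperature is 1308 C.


VFT equation: log(eta) = A + B / (T - T0)
  T - T0 = 1308 - 193 = 1115
  B / (T - T0) = 5484 / 1115 = 4.918
  log(eta) = -2.38 + 4.918 = 2.538

2.538


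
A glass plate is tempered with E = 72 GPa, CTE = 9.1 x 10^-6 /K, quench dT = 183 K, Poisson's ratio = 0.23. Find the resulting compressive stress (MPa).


Tempering stress: sigma = E * alpha * dT / (1 - nu)
  E (MPa) = 72 * 1000 = 72000
  Numerator = 72000 * (9.1 x 10^-6) * 183 = 119.9016
  Denominator = 1 - 0.23 = 0.77
  sigma = 119.9016 / 0.77 = 155.7 MPa

155.7 MPa


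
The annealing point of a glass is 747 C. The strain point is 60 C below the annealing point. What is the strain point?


Strain point = annealing point - difference:
  T_strain = 747 - 60 = 687 C

687 C


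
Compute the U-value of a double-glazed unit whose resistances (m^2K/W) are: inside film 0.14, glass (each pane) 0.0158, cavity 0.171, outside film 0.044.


Total thermal resistance (series):
  R_total = R_in + R_glass + R_air + R_glass + R_out
  R_total = 0.14 + 0.0158 + 0.171 + 0.0158 + 0.044 = 0.3866 m^2K/W
U-value = 1 / R_total = 1 / 0.3866 = 2.587 W/m^2K

2.587 W/m^2K


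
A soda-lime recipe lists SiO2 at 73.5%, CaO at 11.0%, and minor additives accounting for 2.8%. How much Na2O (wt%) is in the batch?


Pieces sum to 100%:
  Na2O = 100 - (SiO2 + CaO + others)
  Na2O = 100 - (73.5 + 11.0 + 2.8) = 12.7%

12.7%


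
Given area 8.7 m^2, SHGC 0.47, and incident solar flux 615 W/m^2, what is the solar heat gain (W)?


Solar heat gain: Q = Area * SHGC * Irradiance
  Q = 8.7 * 0.47 * 615 = 2514.7 W

2514.7 W


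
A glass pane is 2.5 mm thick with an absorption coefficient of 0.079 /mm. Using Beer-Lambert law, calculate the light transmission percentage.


Beer-Lambert law: T = exp(-alpha * thickness)
  exponent = -0.079 * 2.5 = -0.1975
  T = exp(-0.1975) = 0.8208
  Percentage = 0.8208 * 100 = 82.08%

82.08%


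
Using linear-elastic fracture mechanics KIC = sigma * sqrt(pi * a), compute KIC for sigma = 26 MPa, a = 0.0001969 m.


Fracture toughness: KIC = sigma * sqrt(pi * a)
  pi * a = pi * 0.0001969 = 0.00061858
  sqrt(pi * a) = 0.024871
  KIC = 26 * 0.024871 = 0.647 MPa*sqrt(m)

0.647 MPa*sqrt(m)


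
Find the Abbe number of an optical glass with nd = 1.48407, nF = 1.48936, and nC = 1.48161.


Abbe number formula: Vd = (nd - 1) / (nF - nC)
  nd - 1 = 1.48407 - 1 = 0.48407
  nF - nC = 1.48936 - 1.48161 = 0.00775
  Vd = 0.48407 / 0.00775 = 62.46

62.46


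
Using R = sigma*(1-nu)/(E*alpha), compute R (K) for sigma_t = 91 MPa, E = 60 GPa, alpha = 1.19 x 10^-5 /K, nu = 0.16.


Thermal shock resistance: R = sigma * (1 - nu) / (E * alpha)
  Numerator = 91 * (1 - 0.16) = 76.44
  Denominator = 60 * 1000 * (1.19 x 10^-5) = 0.714
  R = 76.44 / 0.714 = 107.1 K

107.1 K


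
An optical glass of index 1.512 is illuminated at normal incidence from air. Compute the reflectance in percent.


Fresnel reflectance at normal incidence:
  R = ((n - 1)/(n + 1))^2
  (n - 1)/(n + 1) = (1.512 - 1)/(1.512 + 1) = 0.203822
  R = 0.203822^2 = 0.0415434
  R(%) = 0.0415434 * 100 = 4.154%

4.154%


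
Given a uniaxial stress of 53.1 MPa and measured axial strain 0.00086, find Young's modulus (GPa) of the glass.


Young's modulus: E = stress / strain
  E = 53.1 MPa / 0.00086 = 61744.19 MPa
Convert to GPa: 61744.19 / 1000 = 61.74 GPa

61.74 GPa


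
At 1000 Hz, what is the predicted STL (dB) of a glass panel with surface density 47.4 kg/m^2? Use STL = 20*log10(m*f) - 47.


Mass law: STL = 20 * log10(m * f) - 47
  m * f = 47.4 * 1000 = 47400
  log10(47400) = 4.67578
  STL = 20 * 4.67578 - 47 = 93.5156 - 47 = 46.5 dB

46.5 dB


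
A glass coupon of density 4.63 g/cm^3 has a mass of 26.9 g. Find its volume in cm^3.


Rearrange rho = m / V:
  V = m / rho
  V = 26.9 / 4.63 = 5.81 cm^3

5.81 cm^3


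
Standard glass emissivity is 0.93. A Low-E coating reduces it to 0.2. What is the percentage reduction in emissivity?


Percentage reduction = (1 - coated/uncoated) * 100
  Ratio = 0.2 / 0.93 = 0.2151
  Reduction = (1 - 0.2151) * 100 = 78.5%

78.5%


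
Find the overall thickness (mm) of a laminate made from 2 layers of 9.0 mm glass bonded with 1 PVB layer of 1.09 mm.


Total thickness = glass contribution + PVB contribution
  Glass: 2 * 9.0 = 18.0 mm
  PVB: 1 * 1.09 = 1.09 mm
  Total = 18.0 + 1.09 = 19.09 mm

19.09 mm


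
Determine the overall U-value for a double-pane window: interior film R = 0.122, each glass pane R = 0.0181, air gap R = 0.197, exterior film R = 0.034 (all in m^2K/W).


Total thermal resistance (series):
  R_total = R_in + R_glass + R_air + R_glass + R_out
  R_total = 0.122 + 0.0181 + 0.197 + 0.0181 + 0.034 = 0.3892 m^2K/W
U-value = 1 / R_total = 1 / 0.3892 = 2.569 W/m^2K

2.569 W/m^2K


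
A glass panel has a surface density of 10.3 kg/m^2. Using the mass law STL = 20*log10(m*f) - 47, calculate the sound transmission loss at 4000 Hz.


Mass law: STL = 20 * log10(m * f) - 47
  m * f = 10.3 * 4000 = 41200
  log10(41200) = 4.6149
  STL = 20 * 4.6149 - 47 = 92.298 - 47 = 45.3 dB

45.3 dB


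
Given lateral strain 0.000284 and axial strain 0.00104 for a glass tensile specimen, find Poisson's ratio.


Poisson's ratio: nu = lateral strain / axial strain
  nu = 0.000284 / 0.00104 = 0.2731

0.2731


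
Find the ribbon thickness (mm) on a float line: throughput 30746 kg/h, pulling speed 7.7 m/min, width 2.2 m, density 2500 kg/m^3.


Ribbon cross-section from mass balance:
  Volume rate = throughput / density = 30746 / 2500 = 12.2984 m^3/h
  thickness = volume rate / (speed * 60 * width), i.e.
  thickness = throughput / (60 * speed * width * density) * 1000
  thickness = 30746 / (60 * 7.7 * 2.2 * 2500) * 1000 = 12.1 mm

12.1 mm


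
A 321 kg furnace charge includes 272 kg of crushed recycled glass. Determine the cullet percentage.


Cullet ratio = (cullet mass / total batch mass) * 100
  Ratio = 272 / 321 * 100 = 84.74%

84.74%
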